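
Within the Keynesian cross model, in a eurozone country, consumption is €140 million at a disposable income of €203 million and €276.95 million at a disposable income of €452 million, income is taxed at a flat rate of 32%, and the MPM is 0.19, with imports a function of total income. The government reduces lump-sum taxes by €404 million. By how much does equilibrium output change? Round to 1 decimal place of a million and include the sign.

+€272.3 million

MPC = ΔC/ΔYd = (276.95 − 140)/(452 − 203) = 136.95/249 = 0.55.
A lump-sum tax change of −€404 million shifts disposable income by +€404 million; first-round consumption changes by −c × ΔT = −0.55 × (−€404 million) = +€222.2 million.
Expenditure multiplier = 1/(1 − c(1−t) + m) = 1/(1 − 0.55×0.68 + 0.19) = 1/0.816 ≈ 1.225.
The tax multiplier is −c × k ≈ −0.674, so ΔY = k × (−c·ΔT) = (+€222.2 million) / 0.816 ≈ +€272.3 million.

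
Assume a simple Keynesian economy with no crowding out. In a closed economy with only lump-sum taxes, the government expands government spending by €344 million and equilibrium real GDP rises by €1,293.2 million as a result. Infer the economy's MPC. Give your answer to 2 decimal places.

0.73

Implied spending multiplier k = ΔY/ΔG = 1,293.2/344 ≈ 3.7593.
Since k = 1/(1 − MPC), MPC = 1 − 1/k = 1 − ΔG/ΔY = 1 − 344/1,293.2 ≈ 0.73.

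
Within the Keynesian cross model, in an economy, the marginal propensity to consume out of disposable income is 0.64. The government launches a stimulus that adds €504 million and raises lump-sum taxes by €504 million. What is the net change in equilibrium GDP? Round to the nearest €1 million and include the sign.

+€504 million

Expenditure multiplier = 1/(1 − MPC) = 1/(1 − 0.64) = 1/0.36 ≈ 2.778.
ΔG contributes k·ΔG = (+€504 million) / 0.36 = +€1,400 million.
ΔT of +€504 million changes first-round spending by −c·ΔT = −€322.56 million, contributing k·(−c·ΔT) = (−€322.56 million) / 0.36 = −€896 million.
With ΔG = ΔT and no other leakages, the balanced-budget multiplier is 1, so ΔY = ΔG = +€504 million.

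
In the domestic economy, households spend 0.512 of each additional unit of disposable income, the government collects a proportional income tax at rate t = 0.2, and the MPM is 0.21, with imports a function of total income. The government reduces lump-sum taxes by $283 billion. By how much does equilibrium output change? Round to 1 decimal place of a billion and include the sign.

A lump-sum tax change of −$283 billion shifts disposable income by +$283 billion; first-round consumption changes by −c × ΔT = −0.512 × (−$283 billion) = +$144.896 billion.
Expenditure multiplier = 1/(1 − c(1−t) + m) = 1/(1 − 0.512×0.8 + 0.21) = 1/0.8004 ≈ 1.249.
The tax multiplier is −c × k ≈ −0.64, so ΔY = k × (−c·ΔT) = (+$144.896 billion) / 0.8004 ≈ +$181 billion.

+$181.0 billion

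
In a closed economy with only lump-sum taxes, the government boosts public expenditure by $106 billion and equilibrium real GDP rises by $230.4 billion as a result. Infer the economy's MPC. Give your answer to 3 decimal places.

Implied spending multiplier k = ΔY/ΔG = 230.4/106 ≈ 2.1736.
Since k = 1/(1 − MPC), MPC = 1 − 1/k = 1 − ΔG/ΔY = 1 − 106/230.4 ≈ 0.540.

0.540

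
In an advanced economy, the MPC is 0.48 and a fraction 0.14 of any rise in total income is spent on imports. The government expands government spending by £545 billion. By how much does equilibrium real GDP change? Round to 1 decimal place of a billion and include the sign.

Spending multiplier = 1/(1 − c + m) = 1/(1 − 0.48 + 0.14) = 1/0.66 ≈ 1.515.
ΔY = k × ΔG = (+£545 billion) / 0.66 ≈ +£825.8 billion.

+£825.8 billion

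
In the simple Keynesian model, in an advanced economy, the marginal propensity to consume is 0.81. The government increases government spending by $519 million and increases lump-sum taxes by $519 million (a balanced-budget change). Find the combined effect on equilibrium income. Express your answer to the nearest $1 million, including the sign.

Expenditure multiplier = 1/(1 − MPC) = 1/(1 − 0.81) = 1/0.19 ≈ 5.263.
ΔG contributes k·ΔG = (+$519 million) / 0.19 ≈ +$2,731.6 million.
ΔT of +$519 million changes first-round spending by −c·ΔT = −$420.39 million, contributing k·(−c·ΔT) = (−$420.39 million) / 0.19 ≈ −$2,212.6 million.
With ΔG = ΔT and no other leakages, the balanced-budget multiplier is 1, so ΔY = ΔG = +$519 million.

+$519 million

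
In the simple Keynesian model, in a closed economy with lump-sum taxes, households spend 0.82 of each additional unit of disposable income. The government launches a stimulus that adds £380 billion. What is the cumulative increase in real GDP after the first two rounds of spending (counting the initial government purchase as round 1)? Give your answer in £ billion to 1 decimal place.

Round 1 adds ΔG = £380 billion; each later round is MPC = 0.82 times the previous.
After 2 rounds: 380 + 311.6 = ΔG·(1 − c^2)/(1 − c) = 380 × (1 − 0.6724)/0.18 = £691.6 billion.

£691.6 billion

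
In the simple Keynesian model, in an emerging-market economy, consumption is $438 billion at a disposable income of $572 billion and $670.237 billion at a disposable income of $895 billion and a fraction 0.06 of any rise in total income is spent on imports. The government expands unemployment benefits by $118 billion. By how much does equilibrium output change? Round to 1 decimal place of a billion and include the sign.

MPC = ΔC/ΔYd = (670.237 − 438)/(895 − 572) = 232.237/323 = 0.719.
The transfer change shifts disposable income by +$118 billion, so first-round consumption changes by c·ΔTR = 0.719 × (+$118 billion) = +$84.842 billion.
Expenditure multiplier = 1/(1 − c + m) = 1/(1 − 0.719 + 0.06) = 1/0.341 ≈ 2.933.
The transfer multiplier is c × k ≈ 2.109, so ΔY = k × (c·ΔTR) = (+$84.842 billion) / 0.341 ≈ +$248.8 billion.

+$248.8 billion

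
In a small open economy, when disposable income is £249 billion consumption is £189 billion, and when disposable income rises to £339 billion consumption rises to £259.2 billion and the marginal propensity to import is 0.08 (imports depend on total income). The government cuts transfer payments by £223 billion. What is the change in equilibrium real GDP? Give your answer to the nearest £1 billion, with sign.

MPC = ΔC/ΔYd = (259.2 − 189)/(339 − 249) = 70.2/90 = 0.78.
The transfer change shifts disposable income by −£223 billion, so first-round consumption changes by c·ΔTR = 0.78 × (−£223 billion) = −£173.94 billion.
Expenditure multiplier = 1/(1 − c + m) = 1/(1 − 0.78 + 0.08) = 1/0.3 ≈ 3.333.
The transfer multiplier is c × k = 2.6, so ΔY = k × (c·ΔTR) = (−£173.94 billion) / 0.3 ≈ −£580 billion.

−£580 billion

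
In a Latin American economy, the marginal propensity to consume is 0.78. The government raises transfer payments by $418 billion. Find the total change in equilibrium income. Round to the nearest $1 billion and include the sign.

+$1,482 billion

The transfer change shifts disposable income by +$418 billion, so first-round consumption changes by c·ΔTR = 0.78 × (+$418 billion) = +$326.04 billion.
Expenditure multiplier = 1/(1 − MPC) = 1/(1 − 0.78) = 1/0.22 ≈ 4.545.
The transfer multiplier is c × k ≈ 3.545, so ΔY = k × (c·ΔTR) = (+$326.04 billion) / 0.22 = +$1,482 billion.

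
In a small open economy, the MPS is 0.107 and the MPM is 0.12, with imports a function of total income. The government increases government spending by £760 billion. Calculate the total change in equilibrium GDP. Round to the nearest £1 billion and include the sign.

+£3,348 billion

MPC = 1 − MPS = 1 − 0.107 = 0.893.
Government-spending multiplier = 1/(1 − c + m) = 1/(1 − 0.893 + 0.12) = 1/0.227 ≈ 4.405.
ΔY = k × ΔG = (+£760 billion) / 0.227 ≈ +£3,348 billion.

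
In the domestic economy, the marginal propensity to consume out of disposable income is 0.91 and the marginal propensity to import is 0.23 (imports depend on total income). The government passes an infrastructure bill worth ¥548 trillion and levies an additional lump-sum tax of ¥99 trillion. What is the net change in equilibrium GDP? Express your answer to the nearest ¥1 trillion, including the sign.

+¥1,431 trillion

Expenditure multiplier = 1/(1 − c + m) = 1/(1 − 0.91 + 0.23) = 1/0.32 = 3.125.
ΔG contributes k·ΔG = (+¥548 trillion) / 0.32 = +¥1,712.5 trillion.
ΔT of +¥99 trillion changes first-round spending by −c·ΔT = −¥90.09 trillion, contributing k·(−c·ΔT) = (−¥90.09 trillion) / 0.32 ≈ −¥281.5 trillion.
Net ΔY = k(ΔG − c·ΔT) = (+¥457.91 trillion) / 0.32 ≈ +¥1,431 trillion.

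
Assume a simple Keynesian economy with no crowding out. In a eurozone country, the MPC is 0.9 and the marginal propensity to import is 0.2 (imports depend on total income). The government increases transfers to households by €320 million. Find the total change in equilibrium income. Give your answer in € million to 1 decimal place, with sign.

The transfer change shifts disposable income by +€320 million, so first-round consumption changes by c·ΔTR = 0.9 × (+€320 million) = +€288 million.
Expenditure multiplier = 1/(1 − c + m) = 1/(1 − 0.9 + 0.2) = 1/0.3 ≈ 3.333.
The transfer multiplier is c × k = 3, so ΔY = k × (c·ΔTR) = (+€288 million) / 0.3 = +€960 million.

+€960.0 million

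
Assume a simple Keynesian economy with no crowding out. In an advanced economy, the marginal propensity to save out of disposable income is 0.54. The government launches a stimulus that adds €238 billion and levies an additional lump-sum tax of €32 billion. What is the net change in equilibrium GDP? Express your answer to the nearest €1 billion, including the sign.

+€413 billion

MPC = 1 − MPS = 1 − 0.54 = 0.46.
Expenditure multiplier = 1/(1 − MPC) = 1/(1 − 0.46) = 1/0.54 ≈ 1.852.
ΔG contributes k·ΔG = (+€238 billion) / 0.54 ≈ +€440.7 billion.
ΔT of +€32 billion changes first-round spending by −c·ΔT = −€14.72 billion, contributing k·(−c·ΔT) = (−€14.72 billion) / 0.54 ≈ −€27.3 billion.
Net ΔY = k(ΔG − c·ΔT) = (+€223.28 billion) / 0.54 ≈ +€413 billion.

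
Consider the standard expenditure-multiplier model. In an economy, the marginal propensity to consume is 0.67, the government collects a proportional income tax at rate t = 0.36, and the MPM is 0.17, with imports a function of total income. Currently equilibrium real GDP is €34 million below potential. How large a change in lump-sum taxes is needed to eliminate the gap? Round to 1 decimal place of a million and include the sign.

−€37.6 million

Spending multiplier = 1/(1 − c(1−t) + m) = 1/(1 − 0.67×0.64 + 0.17) = 1/0.7412 ≈ 1.349.
Tax multiplier = −c·k = −0.67/0.7412 ≈ −0.904. Need ΔY = +€34 million, so ΔT = ΔY/(−c·k) = −(+€34 million) × 0.7412 / 0.67 ≈ −€37.6 million.
The government should cut lump-sum taxes by €37.6 million.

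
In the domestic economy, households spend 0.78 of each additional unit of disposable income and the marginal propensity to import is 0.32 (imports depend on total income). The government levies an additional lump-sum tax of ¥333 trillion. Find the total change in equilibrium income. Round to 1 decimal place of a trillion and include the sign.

A lump-sum tax change of +¥333 trillion shifts disposable income by −¥333 trillion; first-round consumption changes by −c × ΔT = −0.78 × (+¥333 trillion) = −¥259.74 trillion.
Expenditure multiplier = 1/(1 − c + m) = 1/(1 − 0.78 + 0.32) = 1/0.54 ≈ 1.852.
The tax multiplier is −c × k ≈ −1.444, so ΔY = k × (−c·ΔT) = (−¥259.74 trillion) / 0.54 = −¥481 trillion.

−¥481.0 trillion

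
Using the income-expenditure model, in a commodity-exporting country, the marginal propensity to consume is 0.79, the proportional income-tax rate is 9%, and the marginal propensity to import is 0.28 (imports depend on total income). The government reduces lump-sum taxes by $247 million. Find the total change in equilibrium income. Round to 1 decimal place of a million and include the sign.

+$347.8 million

A lump-sum tax change of −$247 million shifts disposable income by +$247 million; first-round consumption changes by −c × ΔT = −0.79 × (−$247 million) = +$195.13 million.
Expenditure multiplier = 1/(1 − c(1−t) + m) = 1/(1 − 0.79×0.91 + 0.28) = 1/0.5611 ≈ 1.782.
The tax multiplier is −c × k ≈ −1.408, so ΔY = k × (−c·ΔT) = (+$195.13 million) / 0.5611 ≈ +$347.8 million.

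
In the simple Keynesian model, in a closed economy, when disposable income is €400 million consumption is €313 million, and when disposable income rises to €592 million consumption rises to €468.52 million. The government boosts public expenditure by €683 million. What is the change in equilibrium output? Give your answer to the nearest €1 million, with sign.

+€3,595 million

MPC = ΔC/ΔYd = (468.52 − 313)/(592 − 400) = 155.52/192 = 0.81.
Government-spending multiplier = 1/(1 − MPC) = 1/(1 − 0.81) = 1/0.19 ≈ 5.263.
ΔY = k × ΔG = (+€683 million) / 0.19 ≈ +€3,595 million.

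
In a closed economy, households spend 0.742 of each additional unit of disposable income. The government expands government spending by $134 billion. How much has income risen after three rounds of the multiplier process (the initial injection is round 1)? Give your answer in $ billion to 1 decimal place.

$307.2 billion

Round 1 adds ΔG = $134 billion; each later round is MPC = 0.742 times the previous.
After 3 rounds: 134 + 99.428 + 73.775576 = ΔG·(1 − c^3)/(1 − c) = 134 × (1 − 0.408518488)/0.258 ≈ $307.2 billion.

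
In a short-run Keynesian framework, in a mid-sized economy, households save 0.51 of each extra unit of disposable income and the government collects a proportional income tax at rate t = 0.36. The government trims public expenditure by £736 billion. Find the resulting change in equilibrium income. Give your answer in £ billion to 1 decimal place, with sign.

−£1,072.3 billion

MPC = 1 − MPS = 1 − 0.51 = 0.49.
Spending multiplier = 1/(1 − c(1−t)) = 1/(1 − 0.49×0.64) = 1/0.6864 ≈ 1.457.
ΔY = k × ΔG = (−£736 billion) / 0.6864 ≈ −£1,072.3 billion.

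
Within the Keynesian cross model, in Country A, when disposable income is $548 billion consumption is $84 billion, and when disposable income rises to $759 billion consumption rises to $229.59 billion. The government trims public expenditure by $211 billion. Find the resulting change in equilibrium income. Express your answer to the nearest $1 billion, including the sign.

MPC = ΔC/ΔYd = (229.59 − 84)/(759 − 548) = 145.59/211 = 0.69.
Government-spending multiplier = 1/(1 − MPC) = 1/(1 − 0.69) = 1/0.31 ≈ 3.226.
ΔY = k × ΔG = (−$211 billion) / 0.31 ≈ −$681 billion.

−$681 billion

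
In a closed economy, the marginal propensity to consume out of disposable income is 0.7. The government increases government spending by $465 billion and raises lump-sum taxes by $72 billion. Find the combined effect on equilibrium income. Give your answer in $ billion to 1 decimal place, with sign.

Expenditure multiplier = 1/(1 − MPC) = 1/(1 − 0.7) = 1/0.3 ≈ 3.333.
ΔG contributes k·ΔG = (+$465 billion) / 0.3 = +$1,550 billion.
ΔT of +$72 billion changes first-round spending by −c·ΔT = −$50.4 billion, contributing k·(−c·ΔT) = (−$50.4 billion) / 0.3 = −$168 billion.
Net ΔY = k(ΔG − c·ΔT) = (+$414.6 billion) / 0.3 = +$1,382 billion.

+$1,382.0 billion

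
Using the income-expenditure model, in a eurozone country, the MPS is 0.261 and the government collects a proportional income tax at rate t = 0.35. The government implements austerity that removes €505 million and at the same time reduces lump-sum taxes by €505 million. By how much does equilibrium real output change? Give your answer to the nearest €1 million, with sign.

−€254 million

MPC = 1 − MPS = 1 − 0.261 = 0.739.
Expenditure multiplier = 1/(1 − c(1−t)) = 1/(1 − 0.739×0.65) = 1/0.51965 ≈ 1.924.
ΔG contributes k·ΔG = (−€505 million) / 0.51965 ≈ −€971.8 million.
ΔT of −€505 million changes first-round spending by −c·ΔT = +€373.195 million, contributing k·(−c·ΔT) = (+€373.195 million) / 0.51965 ≈ +€718.2 million.
Net ΔY = k(ΔG − c·ΔT) = (−€131.805 million) / 0.51965 ≈ −€254 million.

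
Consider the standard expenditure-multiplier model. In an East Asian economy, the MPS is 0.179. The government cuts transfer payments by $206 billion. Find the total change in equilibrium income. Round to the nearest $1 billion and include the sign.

MPC = 1 − MPS = 1 − 0.179 = 0.821.
The transfer change shifts disposable income by −$206 billion, so first-round consumption changes by c·ΔTR = 0.821 × (−$206 billion) = −$169.126 billion.
Expenditure multiplier = 1/(1 − MPC) = 1/(1 − 0.821) = 1/0.179 ≈ 5.587.
The transfer multiplier is c × k ≈ 4.587, so ΔY = k × (c·ΔTR) = (−$169.126 billion) / 0.179 ≈ −$945 billion.

−$945 billion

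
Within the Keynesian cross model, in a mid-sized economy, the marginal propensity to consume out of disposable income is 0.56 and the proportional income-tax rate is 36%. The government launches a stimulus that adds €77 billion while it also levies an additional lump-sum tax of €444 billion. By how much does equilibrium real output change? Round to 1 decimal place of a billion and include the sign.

−€267.5 billion

Expenditure multiplier = 1/(1 − c(1−t)) = 1/(1 − 0.56×0.64) = 1/0.6416 ≈ 1.559.
ΔG contributes k·ΔG = (+€77 billion) / 0.6416 ≈ +€120 billion.
ΔT of +€444 billion changes first-round spending by −c·ΔT = −€248.64 billion, contributing k·(−c·ΔT) = (−€248.64 billion) / 0.6416 ≈ −€387.5 billion.
Net ΔY = k(ΔG − c·ΔT) = (−€171.64 billion) / 0.6416 ≈ −€267.5 billion.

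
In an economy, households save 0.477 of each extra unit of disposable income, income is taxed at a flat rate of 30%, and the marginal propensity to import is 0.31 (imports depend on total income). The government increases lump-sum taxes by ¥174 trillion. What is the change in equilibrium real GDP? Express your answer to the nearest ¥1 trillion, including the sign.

MPC = 1 − MPS = 1 − 0.477 = 0.523.
A lump-sum tax change of +¥174 trillion shifts disposable income by −¥174 trillion; first-round consumption changes by −c × ΔT = −0.523 × (+¥174 trillion) = −¥91.002 trillion.
Expenditure multiplier = 1/(1 − c(1−t) + m) = 1/(1 − 0.523×0.7 + 0.31) = 1/0.9439 ≈ 1.059.
The tax multiplier is −c × k ≈ −0.554, so ΔY = k × (−c·ΔT) = (−¥91.002 trillion) / 0.9439 ≈ −¥96 trillion.

−¥96 trillion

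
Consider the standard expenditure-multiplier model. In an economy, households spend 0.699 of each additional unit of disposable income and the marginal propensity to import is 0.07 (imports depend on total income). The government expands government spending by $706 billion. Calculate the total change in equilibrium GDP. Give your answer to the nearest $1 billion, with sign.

Spending multiplier = 1/(1 − c + m) = 1/(1 − 0.699 + 0.07) = 1/0.371 ≈ 2.695.
ΔY = k × ΔG = (+$706 billion) / 0.371 ≈ +$1,903 billion.

+$1,903 billion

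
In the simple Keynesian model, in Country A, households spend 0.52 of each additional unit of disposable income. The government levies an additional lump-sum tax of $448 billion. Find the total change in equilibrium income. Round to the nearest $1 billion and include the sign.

−$485 billion

A lump-sum tax change of +$448 billion shifts disposable income by −$448 billion; first-round consumption changes by −c × ΔT = −0.52 × (+$448 billion) = −$232.96 billion.
Expenditure multiplier = 1/(1 − MPC) = 1/(1 − 0.52) = 1/0.48 ≈ 2.083.
The tax multiplier is −c × k ≈ −1.083, so ΔY = k × (−c·ΔT) = (−$232.96 billion) / 0.48 ≈ −$485 billion.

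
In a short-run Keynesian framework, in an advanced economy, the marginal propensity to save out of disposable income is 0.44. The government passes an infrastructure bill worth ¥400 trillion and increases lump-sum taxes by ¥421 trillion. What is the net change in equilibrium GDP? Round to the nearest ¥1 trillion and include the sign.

MPC = 1 − MPS = 1 − 0.44 = 0.56.
Expenditure multiplier = 1/(1 − MPC) = 1/(1 − 0.56) = 1/0.44 ≈ 2.273.
ΔG contributes k·ΔG = (+¥400 trillion) / 0.44 ≈ +¥909.1 trillion.
ΔT of +¥421 trillion changes first-round spending by −c·ΔT = −¥235.76 trillion, contributing k·(−c·ΔT) = (−¥235.76 trillion) / 0.44 ≈ −¥535.8 trillion.
Net ΔY = k(ΔG − c·ΔT) = (+¥164.24 trillion) / 0.44 ≈ +¥373 trillion.

+¥373 trillion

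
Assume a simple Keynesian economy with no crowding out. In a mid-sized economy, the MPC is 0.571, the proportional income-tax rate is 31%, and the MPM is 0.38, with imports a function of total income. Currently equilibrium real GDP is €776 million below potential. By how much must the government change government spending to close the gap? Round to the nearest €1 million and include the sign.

+€765 million

Spending multiplier = 1/(1 − c(1−t) + m) = 1/(1 − 0.571×0.69 + 0.38) = 1/0.98601 ≈ 1.014.
Need ΔY = +€776 million, so ΔG = ΔY/k = (+€776 million) × 0.98601 ≈ +€765 million.
The government should increase government spending by €765 million.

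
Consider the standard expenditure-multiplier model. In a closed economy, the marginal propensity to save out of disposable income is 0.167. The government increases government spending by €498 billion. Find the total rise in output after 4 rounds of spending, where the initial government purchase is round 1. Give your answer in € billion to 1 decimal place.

MPC = 1 − MPS = 1 − 0.167 = 0.833.
Round 1 adds ΔG = €498 billion; each later round is MPC = 0.833 times the previous.
After 4 rounds: 498 + 414.834 + 345.556722 + 287.848749426 = ΔG·(1 − c^4)/(1 − c) = 498 × (1 − 0.481481944321)/0.167 ≈ €1,546.2 billion.

€1,546.2 billion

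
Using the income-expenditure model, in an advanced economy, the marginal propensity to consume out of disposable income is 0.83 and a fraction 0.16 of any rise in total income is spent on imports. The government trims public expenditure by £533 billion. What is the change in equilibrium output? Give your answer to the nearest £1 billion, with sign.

−£1,615 billion

Spending multiplier = 1/(1 − c + m) = 1/(1 − 0.83 + 0.16) = 1/0.33 ≈ 3.03.
ΔY = k × ΔG = (−£533 billion) / 0.33 ≈ −£1,615 billion.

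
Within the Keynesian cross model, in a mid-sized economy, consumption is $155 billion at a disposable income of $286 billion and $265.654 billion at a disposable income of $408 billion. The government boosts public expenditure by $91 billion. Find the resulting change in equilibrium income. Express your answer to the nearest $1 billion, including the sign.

MPC = ΔC/ΔYd = (265.654 − 155)/(408 − 286) = 110.654/122 = 0.907.
Spending multiplier = 1/(1 − MPC) = 1/(1 − 0.907) = 1/0.093 ≈ 10.753.
ΔY = k × ΔG = (+$91 billion) / 0.093 ≈ +$978 billion.

+$978 billion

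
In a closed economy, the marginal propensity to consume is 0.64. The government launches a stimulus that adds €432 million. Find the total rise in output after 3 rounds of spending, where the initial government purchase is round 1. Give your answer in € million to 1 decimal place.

Round 1 adds ΔG = €432 million; each later round is MPC = 0.64 times the previous.
After 3 rounds: 432 + 276.48 + 176.9472 = ΔG·(1 − c^3)/(1 − c) = 432 × (1 − 0.262144)/0.36 ≈ €885.4 million.

€885.4 million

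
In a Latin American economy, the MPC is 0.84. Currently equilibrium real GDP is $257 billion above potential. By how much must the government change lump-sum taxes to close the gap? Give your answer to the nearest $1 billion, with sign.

Spending multiplier = 1/(1 − MPC) = 1/(1 − 0.84) = 1/0.16 = 6.25.
Tax multiplier = −c·k = −0.84/0.16 = −5.25. Need ΔY = −$257 billion, so ΔT = ΔY/(−c·k) = −(−$257 billion) × 0.16 / 0.84 ≈ +$49 billion.
The government should raise lump-sum taxes by $49 billion.

+$49 billion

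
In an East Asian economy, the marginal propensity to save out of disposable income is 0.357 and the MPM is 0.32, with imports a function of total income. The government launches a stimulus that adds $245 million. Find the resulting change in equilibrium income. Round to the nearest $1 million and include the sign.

+$362 million

MPC = 1 − MPS = 1 − 0.357 = 0.643.
Spending multiplier = 1/(1 − c + m) = 1/(1 − 0.643 + 0.32) = 1/0.677 ≈ 1.477.
ΔY = k × ΔG = (+$245 million) / 0.677 ≈ +$362 million.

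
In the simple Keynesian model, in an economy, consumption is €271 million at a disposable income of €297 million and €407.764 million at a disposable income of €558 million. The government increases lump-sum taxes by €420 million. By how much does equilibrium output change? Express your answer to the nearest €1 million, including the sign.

MPC = ΔC/ΔYd = (407.764 − 271)/(558 − 297) = 136.764/261 = 0.524.
A lump-sum tax change of +€420 million shifts disposable income by −€420 million; first-round consumption changes by −c × ΔT = −0.524 × (+€420 million) = −€220.08 million.
Expenditure multiplier = 1/(1 − MPC) = 1/(1 − 0.524) = 1/0.476 ≈ 2.101.
The tax multiplier is −c × k ≈ −1.101, so ΔY = k × (−c·ΔT) = (−€220.08 million) / 0.476 ≈ −€462 million.

−€462 million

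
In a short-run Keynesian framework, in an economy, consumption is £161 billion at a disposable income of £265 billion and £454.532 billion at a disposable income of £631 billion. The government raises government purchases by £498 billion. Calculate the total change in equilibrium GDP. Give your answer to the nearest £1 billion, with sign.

MPC = ΔC/ΔYd = (454.532 − 161)/(631 − 265) = 293.532/366 = 0.802.
Spending multiplier = 1/(1 − MPC) = 1/(1 − 0.802) = 1/0.198 ≈ 5.051.
ΔY = k × ΔG = (+£498 billion) / 0.198 ≈ +£2,515 billion.

+£2,515 billion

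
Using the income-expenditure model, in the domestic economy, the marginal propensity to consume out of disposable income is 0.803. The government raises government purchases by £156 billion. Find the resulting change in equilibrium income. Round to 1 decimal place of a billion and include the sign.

Spending multiplier = 1/(1 − MPC) = 1/(1 − 0.803) = 1/0.197 ≈ 5.076.
ΔY = k × ΔG = (+£156 billion) / 0.197 ≈ +£791.9 billion.

+£791.9 billion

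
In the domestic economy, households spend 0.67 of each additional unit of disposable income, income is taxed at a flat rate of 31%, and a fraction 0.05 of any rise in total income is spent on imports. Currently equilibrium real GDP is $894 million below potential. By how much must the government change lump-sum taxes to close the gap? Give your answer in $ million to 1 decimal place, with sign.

Spending multiplier = 1/(1 − c(1−t) + m) = 1/(1 − 0.67×0.69 + 0.05) = 1/0.5877 ≈ 1.702.
Tax multiplier = −c·k = −0.67/0.5877 ≈ −1.14. Need ΔY = +$894 million, so ΔT = ΔY/(−c·k) = −(+$894 million) × 0.5877 / 0.67 ≈ −$784.2 million.
The government should cut lump-sum taxes by $784.2 million.

−$784.2 million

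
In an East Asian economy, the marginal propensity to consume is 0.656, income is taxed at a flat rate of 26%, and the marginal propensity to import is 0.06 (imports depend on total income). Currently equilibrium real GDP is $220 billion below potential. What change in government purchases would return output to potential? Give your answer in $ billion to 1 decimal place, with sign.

Spending multiplier = 1/(1 − c(1−t) + m) = 1/(1 − 0.656×0.74 + 0.06) = 1/0.57456 ≈ 1.74.
Need ΔY = +$220 billion, so ΔG = ΔY/k = (+$220 billion) × 0.57456 ≈ +$126.4 billion.
The government should increase government purchases by $126.4 billion.

+$126.4 billion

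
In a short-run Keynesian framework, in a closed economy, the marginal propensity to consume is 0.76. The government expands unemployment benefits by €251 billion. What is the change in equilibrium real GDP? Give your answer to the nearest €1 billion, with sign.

The transfer change shifts disposable income by +€251 billion, so first-round consumption changes by c·ΔTR = 0.76 × (+€251 billion) = +€190.76 billion.
Expenditure multiplier = 1/(1 − MPC) = 1/(1 − 0.76) = 1/0.24 ≈ 4.167.
The transfer multiplier is c × k ≈ 3.167, so ΔY = k × (c·ΔTR) = (+€190.76 billion) / 0.24 ≈ +€795 billion.

+€795 billion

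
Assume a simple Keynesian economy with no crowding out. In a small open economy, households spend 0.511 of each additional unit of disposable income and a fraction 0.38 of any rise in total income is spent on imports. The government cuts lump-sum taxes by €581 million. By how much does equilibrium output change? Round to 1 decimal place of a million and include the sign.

+€341.6 million

A lump-sum tax change of −€581 million shifts disposable income by +€581 million; first-round consumption changes by −c × ΔT = −0.511 × (−€581 million) = +€296.891 million.
Expenditure multiplier = 1/(1 − c + m) = 1/(1 − 0.511 + 0.38) = 1/0.869 ≈ 1.151.
The tax multiplier is −c × k ≈ −0.588, so ΔY = k × (−c·ΔT) = (+€296.891 million) / 0.869 ≈ +€341.6 million.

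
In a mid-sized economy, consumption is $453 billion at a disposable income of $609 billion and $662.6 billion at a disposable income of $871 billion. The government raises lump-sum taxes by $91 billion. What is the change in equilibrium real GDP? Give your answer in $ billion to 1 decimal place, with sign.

MPC = ΔC/ΔYd = (662.6 − 453)/(871 − 609) = 209.6/262 = 0.8.
A lump-sum tax change of +$91 billion shifts disposable income by −$91 billion; first-round consumption changes by −c × ΔT = −0.8 × (+$91 billion) = −$72.8 billion.
Expenditure multiplier = 1/(1 − MPC) = 1/(1 − 0.8) = 1/0.2 = 5.
The tax multiplier is −c × k = −4, so ΔY = k × (−c·ΔT) = (−$72.8 billion) / 0.2 = −$364 billion.

−$364.0 billion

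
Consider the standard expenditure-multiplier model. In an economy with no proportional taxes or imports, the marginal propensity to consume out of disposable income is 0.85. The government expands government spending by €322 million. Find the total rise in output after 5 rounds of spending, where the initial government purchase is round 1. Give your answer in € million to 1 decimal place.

Round 1 adds ΔG = €322 million; each later round is MPC = 0.85 times the previous.
After 5 rounds: 322 + 273.7 + 232.645 + 197.74825 + 168.0860125 = ΔG·(1 − c^5)/(1 − c) = 322 × (1 − 0.4437053125)/0.15 ≈ €1,194.2 million.

€1,194.2 million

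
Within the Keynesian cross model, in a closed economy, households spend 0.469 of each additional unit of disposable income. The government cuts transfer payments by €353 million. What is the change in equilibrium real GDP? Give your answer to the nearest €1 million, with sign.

−€312 million

The transfer change shifts disposable income by −€353 million, so first-round consumption changes by c·ΔTR = 0.469 × (−€353 million) = −€165.557 million.
Expenditure multiplier = 1/(1 − MPC) = 1/(1 − 0.469) = 1/0.531 ≈ 1.883.
The transfer multiplier is c × k ≈ 0.883, so ΔY = k × (c·ΔTR) = (−€165.557 million) / 0.531 ≈ −€312 million.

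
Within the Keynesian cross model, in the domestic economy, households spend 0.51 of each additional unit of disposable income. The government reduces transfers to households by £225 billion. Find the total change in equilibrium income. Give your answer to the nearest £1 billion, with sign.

−£234 billion

The transfer change shifts disposable income by −£225 billion, so first-round consumption changes by c·ΔTR = 0.51 × (−£225 billion) = −£114.75 billion.
Expenditure multiplier = 1/(1 − MPC) = 1/(1 − 0.51) = 1/0.49 ≈ 2.041.
The transfer multiplier is c × k ≈ 1.041, so ΔY = k × (c·ΔTR) = (−£114.75 billion) / 0.49 ≈ −£234 billion.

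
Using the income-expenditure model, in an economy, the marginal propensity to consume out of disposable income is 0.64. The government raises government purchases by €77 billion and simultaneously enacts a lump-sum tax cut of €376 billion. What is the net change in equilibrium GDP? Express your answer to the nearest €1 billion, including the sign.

Expenditure multiplier = 1/(1 − MPC) = 1/(1 − 0.64) = 1/0.36 ≈ 2.778.
ΔG contributes k·ΔG = (+€77 billion) / 0.36 ≈ +€213.9 billion.
ΔT of −€376 billion changes first-round spending by −c·ΔT = +€240.64 billion, contributing k·(−c·ΔT) = (+€240.64 billion) / 0.36 ≈ +€668.4 billion.
Net ΔY = k(ΔG − c·ΔT) = (+€317.64 billion) / 0.36 ≈ +€882 billion.

+€882 billion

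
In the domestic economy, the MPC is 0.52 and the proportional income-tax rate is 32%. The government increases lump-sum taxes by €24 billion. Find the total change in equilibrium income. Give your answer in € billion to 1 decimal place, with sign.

−€19.3 billion

A lump-sum tax change of +€24 billion shifts disposable income by −€24 billion; first-round consumption changes by −c × ΔT = −0.52 × (+€24 billion) = −€12.48 billion.
Expenditure multiplier = 1/(1 − c(1−t)) = 1/(1 − 0.52×0.68) = 1/0.6464 ≈ 1.547.
The tax multiplier is −c × k ≈ −0.804, so ΔY = k × (−c·ΔT) = (−€12.48 billion) / 0.6464 ≈ −€19.3 billion.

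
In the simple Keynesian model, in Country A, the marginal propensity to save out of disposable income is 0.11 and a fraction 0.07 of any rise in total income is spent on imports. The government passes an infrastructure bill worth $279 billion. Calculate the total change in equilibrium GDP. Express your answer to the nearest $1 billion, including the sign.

+$1,550 billion

MPC = 1 − MPS = 1 − 0.11 = 0.89.
Government-spending multiplier = 1/(1 − c + m) = 1/(1 − 0.89 + 0.07) = 1/0.18 ≈ 5.556.
ΔY = k × ΔG = (+$279 billion) / 0.18 = +$1,550 billion.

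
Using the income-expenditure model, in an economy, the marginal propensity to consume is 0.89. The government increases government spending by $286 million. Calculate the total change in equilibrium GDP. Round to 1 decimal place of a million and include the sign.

Spending multiplier = 1/(1 − MPC) = 1/(1 − 0.89) = 1/0.11 ≈ 9.091.
ΔY = k × ΔG = (+$286 million) / 0.11 = +$2,600 million.

+$2,600.0 million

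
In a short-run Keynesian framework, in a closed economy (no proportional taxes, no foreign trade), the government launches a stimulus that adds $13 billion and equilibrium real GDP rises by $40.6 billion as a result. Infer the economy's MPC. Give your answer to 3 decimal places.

0.680

Implied spending multiplier k = ΔY/ΔG = 40.6/13 ≈ 3.1231.
Since k = 1/(1 − MPC), MPC = 1 − 1/k = 1 − ΔG/ΔY = 1 − 13/40.6 ≈ 0.680.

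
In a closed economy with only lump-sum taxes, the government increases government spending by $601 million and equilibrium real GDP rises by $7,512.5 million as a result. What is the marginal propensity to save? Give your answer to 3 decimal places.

0.080

Implied spending multiplier k = ΔY/ΔG = 7,512.5/601 = 12.5.
Since k = 1/(1 − MPC), MPC = 1 − 1/k = 1 − ΔG/ΔY = 1 − 601/7,512.5 = 0.920.
MPS = 1 − MPC = 0.080.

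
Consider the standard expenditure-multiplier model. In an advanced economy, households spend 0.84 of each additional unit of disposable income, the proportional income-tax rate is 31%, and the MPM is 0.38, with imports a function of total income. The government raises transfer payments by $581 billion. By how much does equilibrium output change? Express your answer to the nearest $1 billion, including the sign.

The transfer change shifts disposable income by +$581 billion, so first-round consumption changes by c·ΔTR = 0.84 × (+$581 billion) = +$488.04 billion.
Expenditure multiplier = 1/(1 − c(1−t) + m) = 1/(1 − 0.84×0.69 + 0.38) = 1/0.8004 ≈ 1.249.
The transfer multiplier is c × k ≈ 1.049, so ΔY = k × (c·ΔTR) = (+$488.04 billion) / 0.8004 ≈ +$610 billion.

+$610 billion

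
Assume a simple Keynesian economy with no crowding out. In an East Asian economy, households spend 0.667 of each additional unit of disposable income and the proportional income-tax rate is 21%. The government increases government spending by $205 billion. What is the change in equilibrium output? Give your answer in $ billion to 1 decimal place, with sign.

Government-spending multiplier = 1/(1 − c(1−t)) = 1/(1 − 0.667×0.79) = 1/0.47307 ≈ 2.114.
ΔY = k × ΔG = (+$205 billion) / 0.47307 ≈ +$433.3 billion.

+$433.3 billion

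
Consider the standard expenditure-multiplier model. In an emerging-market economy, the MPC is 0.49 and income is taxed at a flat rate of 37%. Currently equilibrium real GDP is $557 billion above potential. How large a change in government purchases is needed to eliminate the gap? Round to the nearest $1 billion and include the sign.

Spending multiplier = 1/(1 − c(1−t)) = 1/(1 − 0.49×0.63) = 1/0.6913 ≈ 1.447.
Need ΔY = −$557 billion, so ΔG = ΔY/k = (−$557 billion) × 0.6913 ≈ −$385 billion.
The government should cut government purchases by $385 billion.

−$385 billion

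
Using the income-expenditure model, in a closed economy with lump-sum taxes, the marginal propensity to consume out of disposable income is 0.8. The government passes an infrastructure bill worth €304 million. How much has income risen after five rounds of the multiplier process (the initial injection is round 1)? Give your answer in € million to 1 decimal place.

€1,021.9 million

Round 1 adds ΔG = €304 million; each later round is MPC = 0.8 times the previous.
After 5 rounds: 304 + 243.2 + 194.56 + 155.648 + 124.5184 = ΔG·(1 − c^5)/(1 − c) = 304 × (1 − 0.32768)/0.2 ≈ €1,021.9 million.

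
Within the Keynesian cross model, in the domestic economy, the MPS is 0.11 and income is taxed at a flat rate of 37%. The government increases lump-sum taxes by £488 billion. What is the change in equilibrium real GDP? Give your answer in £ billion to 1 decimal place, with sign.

MPC = 1 − MPS = 1 − 0.11 = 0.89.
A lump-sum tax change of +£488 billion shifts disposable income by −£488 billion; first-round consumption changes by −c × ΔT = −0.89 × (+£488 billion) = −£434.32 billion.
Expenditure multiplier = 1/(1 − c(1−t)) = 1/(1 − 0.89×0.63) = 1/0.4393 ≈ 2.276.
The tax multiplier is −c × k ≈ −2.026, so ΔY = k × (−c·ΔT) = (−£434.32 billion) / 0.4393 ≈ −£988.7 billion.

−£988.7 billion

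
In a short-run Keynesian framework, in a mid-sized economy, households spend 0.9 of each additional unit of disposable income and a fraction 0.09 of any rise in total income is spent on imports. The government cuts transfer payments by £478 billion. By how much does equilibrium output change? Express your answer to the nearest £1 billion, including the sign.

The transfer change shifts disposable income by −£478 billion, so first-round consumption changes by c·ΔTR = 0.9 × (−£478 billion) = −£430.2 billion.
Expenditure multiplier = 1/(1 − c + m) = 1/(1 − 0.9 + 0.09) = 1/0.19 ≈ 5.263.
The transfer multiplier is c × k ≈ 4.737, so ΔY = k × (c·ΔTR) = (−£430.2 billion) / 0.19 ≈ −£2,264 billion.

−£2,264 billion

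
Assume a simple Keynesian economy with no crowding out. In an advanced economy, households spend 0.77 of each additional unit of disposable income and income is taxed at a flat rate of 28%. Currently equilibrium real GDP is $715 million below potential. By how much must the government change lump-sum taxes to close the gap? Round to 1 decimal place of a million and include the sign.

−$413.8 million

Spending multiplier = 1/(1 − c(1−t)) = 1/(1 − 0.77×0.72) = 1/0.4456 ≈ 2.244.
Tax multiplier = −c·k = −0.77/0.4456 ≈ −1.728. Need ΔY = +$715 million, so ΔT = ΔY/(−c·k) = −(+$715 million) × 0.4456 / 0.77 ≈ −$413.8 million.
The government should cut lump-sum taxes by $413.8 million.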